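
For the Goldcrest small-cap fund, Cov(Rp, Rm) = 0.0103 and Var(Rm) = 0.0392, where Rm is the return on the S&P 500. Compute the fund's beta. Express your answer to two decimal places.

β = Cov(Rp, Rm) / Var(Rm) = 0.0103 / 0.0392 = 0.2628

0.26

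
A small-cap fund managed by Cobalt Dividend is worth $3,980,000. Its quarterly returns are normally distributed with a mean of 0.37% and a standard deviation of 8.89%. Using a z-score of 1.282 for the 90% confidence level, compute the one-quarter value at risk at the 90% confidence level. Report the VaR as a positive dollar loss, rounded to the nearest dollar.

$438,874

Return at the 90% tail: μ − z·σ = 0.37% − 1.282 × 8.89% = 0.37 − 11.39698 = -11.02698%
VaR = −(-11.02698%) × $3,980,000 = 11.02698% × $3,980,000 = $438,874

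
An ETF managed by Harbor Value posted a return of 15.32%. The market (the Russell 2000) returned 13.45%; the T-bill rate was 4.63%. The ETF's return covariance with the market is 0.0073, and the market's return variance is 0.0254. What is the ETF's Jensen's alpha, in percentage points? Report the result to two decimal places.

β = Cov / Var = 0.0073 / 0.0254 = 0.2874
E[R] = Rf + β(Rm − Rf) = 4.63% + 0.2874 × (13.45% − 4.63%) = 7.1649%
α = Rp − E[R] = 15.32% − 7.1649% = 8.1551

8.16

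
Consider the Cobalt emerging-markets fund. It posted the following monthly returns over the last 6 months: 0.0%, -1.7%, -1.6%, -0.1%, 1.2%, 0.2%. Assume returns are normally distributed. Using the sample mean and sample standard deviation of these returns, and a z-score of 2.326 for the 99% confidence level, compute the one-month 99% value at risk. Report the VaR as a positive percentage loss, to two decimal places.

2.94

r̄ = (0 − 1.7 − 1.6 − 0.1 + 1.2 + 0.2) / 6 = -2.00 / 6 = -0.3333%
Σ(r − r̄)² = (0 − (-0.3333))² + (-1.7 − (-0.3333))² + … = 6.2733
sample σ = √(6.2733 / 5) = √1.2547 = 1.1201%
VaR = −(r̄ − z·σ) = −(-0.3333 − 2.326 × 1.1201) = −(-2.9387) = 2.9387%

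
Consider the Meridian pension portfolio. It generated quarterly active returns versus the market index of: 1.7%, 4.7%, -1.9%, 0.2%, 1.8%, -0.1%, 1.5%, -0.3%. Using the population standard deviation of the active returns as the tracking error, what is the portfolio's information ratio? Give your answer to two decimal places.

μ = (1.7 + 4.7 − 1.9 + 0.2 + 1.8 − 0.1 + 1.5 − 0.3) / 8 = 7.60 / 8 = 0.9500%
Population σ = √[Σ(r − μ)² / 8] = √[27.0000 / 8] = √3.3750 = 1.8371%
IR = μ / tracking error = 0.9500 / 1.8371 = 0.5171

0.52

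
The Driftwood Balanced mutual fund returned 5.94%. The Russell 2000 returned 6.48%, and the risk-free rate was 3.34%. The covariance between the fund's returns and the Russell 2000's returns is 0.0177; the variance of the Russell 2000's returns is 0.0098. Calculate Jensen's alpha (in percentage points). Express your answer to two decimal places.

β = Cov / Var = 0.0177 / 0.0098 = 1.8061
E[R] = Rf + β(Rm − Rf) = 3.34% + 1.8061 × (6.48% − 3.34%) = 9.0112%
α = Rp − E[R] = 5.94% − 9.0112% = -3.0712

-3.07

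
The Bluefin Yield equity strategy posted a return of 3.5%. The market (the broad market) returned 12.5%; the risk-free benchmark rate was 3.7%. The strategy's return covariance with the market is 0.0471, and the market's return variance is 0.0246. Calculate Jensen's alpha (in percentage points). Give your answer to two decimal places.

β = Cov / Var = 0.0471 / 0.0246 = 1.9146
E[R] = Rf + β(Rm − Rf) = 3.7% + 1.9146 × (12.5% − 3.7%) = 20.5485%
α = Rp − E[R] = 3.5% − 20.5485% = -17.0485

-17.05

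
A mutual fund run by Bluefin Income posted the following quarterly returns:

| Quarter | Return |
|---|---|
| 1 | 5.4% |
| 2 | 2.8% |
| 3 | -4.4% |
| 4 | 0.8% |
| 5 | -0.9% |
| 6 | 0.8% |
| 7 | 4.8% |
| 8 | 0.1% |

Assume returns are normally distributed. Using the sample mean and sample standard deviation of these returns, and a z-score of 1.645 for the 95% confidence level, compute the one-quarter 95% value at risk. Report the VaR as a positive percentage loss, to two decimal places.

μ = (5.4 + 2.8 − 4.4 + 0.8 − 0.9 + 0.8 + 4.8 + 0.1) / 8 = 9.40 / 8 = 1.1750%
Sample σ = √[Σ(r − μ)² / 7] = √[70.4550 / 7] = √10.0650 = 3.1725%
VaR = −(μ − z·σ) = −(1.1750 − 1.645 × 3.1725) = −(-4.0438) = 4.0438%

4.04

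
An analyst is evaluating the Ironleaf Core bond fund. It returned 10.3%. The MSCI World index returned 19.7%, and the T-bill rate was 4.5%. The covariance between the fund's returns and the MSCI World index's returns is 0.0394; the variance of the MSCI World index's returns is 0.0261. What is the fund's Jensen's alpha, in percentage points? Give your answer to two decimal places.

-17.15

β = Cov / Var = 0.0394 / 0.0261 = 1.5096
E[R] = Rf + β(Rm − Rf) = 4.5% + 1.5096 × (19.7% − 4.5%) = 27.4459%
α = Rp − E[R] = 10.3% − 27.4459% = -17.1459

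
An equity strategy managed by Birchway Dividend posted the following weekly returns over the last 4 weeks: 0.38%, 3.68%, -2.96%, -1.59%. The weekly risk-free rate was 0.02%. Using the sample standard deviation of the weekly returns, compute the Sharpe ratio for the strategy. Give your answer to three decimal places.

r̄ = (0.38 + 3.68 − 2.96 − 1.59) / 4 = -0.490 / 4 = -0.1225%
Σ(r − r̄)² = (0.38 − (-0.1225))² + (3.68 − (-0.1225))² + (-2.96 − (-0.1225))² + … = 24.9165
σ = √[24.9165 / 3] = 2.8819%
Sharpe = (r̄ − rf) / σ = (-0.1225 − 0.02) / 2.8819 = -0.1425 / 2.8819 = -0.0494

-0.049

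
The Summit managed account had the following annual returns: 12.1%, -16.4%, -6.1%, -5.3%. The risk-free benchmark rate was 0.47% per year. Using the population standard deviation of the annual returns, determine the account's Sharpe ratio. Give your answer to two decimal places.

r̄ = (12.1 − 16.4 − 6.1 − 5.3) / 4 = -15.70 / 4 = -3.9250%
Population σ = √[Σ(r − r̄)² / 4] = √[419.0475 / 4] = √104.7619 = 10.2353%
Sharpe = (r̄ − rf) / σ = (-3.9250 − 0.47) / 10.2353 = -4.3950 / 10.2353 = -0.4294

-0.43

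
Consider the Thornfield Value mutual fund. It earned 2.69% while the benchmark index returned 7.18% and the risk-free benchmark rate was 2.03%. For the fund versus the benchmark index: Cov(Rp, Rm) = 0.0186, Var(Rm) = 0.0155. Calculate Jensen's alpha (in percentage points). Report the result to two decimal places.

β = Cov / Var = 0.0186 / 0.0155 = 1.2000
E[R] = Rf + β(Rm − Rf) = 2.03% + 1.2000 × (7.18% − 2.03%) = 8.2100%
α = Rp − E[R] = 2.69% − 8.2100% = -5.5200

-5.52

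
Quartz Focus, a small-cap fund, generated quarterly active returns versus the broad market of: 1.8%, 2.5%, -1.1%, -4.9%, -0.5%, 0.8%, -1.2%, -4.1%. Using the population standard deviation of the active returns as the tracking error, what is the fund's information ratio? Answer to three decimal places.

Mean return r̄ = -6.70 / 8 = -0.8375%
Population std dev = √[48.2388 / 8] = 2.4556%
IR = r̄ / tracking error = -0.8375 / 2.4556 = -0.3411

-0.341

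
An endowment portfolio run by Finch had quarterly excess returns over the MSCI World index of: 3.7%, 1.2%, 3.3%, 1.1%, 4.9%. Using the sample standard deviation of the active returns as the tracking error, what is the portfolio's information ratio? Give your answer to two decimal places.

r̄ = (3.7 + 1.2 + 3.3 + 1.1 + 4.9) / 5 = 2.8400%
Σ(r − r̄)² = 10.9120; sample σ = √(10.9120/4) = 1.6517%
IR = r̄ / tracking error = 2.8400 / 1.6517 = 1.7194

1.72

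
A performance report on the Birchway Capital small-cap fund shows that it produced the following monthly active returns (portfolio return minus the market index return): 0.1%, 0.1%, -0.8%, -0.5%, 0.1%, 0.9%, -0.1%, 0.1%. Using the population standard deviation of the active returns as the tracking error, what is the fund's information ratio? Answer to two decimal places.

μ = (0.1 + 0.1 − 0.8 − 0.5 + 0.1 + 0.9 − 0.1 + 0.1) / 8 = -0.0125%
Σ(r − μ)² = (0.1 − (-0.0125))² + (0.1 − (-0.0125))² + (-0.8 − (-0.0125))² + … = 1.7488
σ = √[1.7488 / 8] = 0.4675%
IR = μ / tracking error = -0.0125 / 0.4675 = -0.0267

-0.03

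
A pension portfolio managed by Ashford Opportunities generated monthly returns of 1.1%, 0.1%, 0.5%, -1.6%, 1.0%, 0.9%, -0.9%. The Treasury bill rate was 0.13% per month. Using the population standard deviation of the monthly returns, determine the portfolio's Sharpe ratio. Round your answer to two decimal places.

r̄ = (1.1 + 0.1 + 0.5 − 1.6 + 1 + 0.9 − 0.9) / 7 = 1.10 / 7 = 0.1571%
Σ(r − r̄)² = (1.1 − 0.1571)² + (0.1 − 0.1571)² + (0.5 − 0.1571)² + … = 6.4771
σ = √[6.4771 / 7] = 0.9619%
Sharpe = (r̄ − rf) / σ = (0.1571 − 0.13) / 0.9619 = 0.0271 / 0.9619 = 0.0282

0.03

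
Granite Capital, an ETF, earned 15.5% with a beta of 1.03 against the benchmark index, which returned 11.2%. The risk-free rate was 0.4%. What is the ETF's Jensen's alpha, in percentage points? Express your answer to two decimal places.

CAPM expected return = Rf + β(Rm − Rf) = 0.4% + 1.03 × (11.2% − 0.4%) = 0.4 + 1.03 × 10.80 = 11.5240%
Jensen's α = Rp − E[R] = 15.5% − 11.5240% = 3.9760

3.98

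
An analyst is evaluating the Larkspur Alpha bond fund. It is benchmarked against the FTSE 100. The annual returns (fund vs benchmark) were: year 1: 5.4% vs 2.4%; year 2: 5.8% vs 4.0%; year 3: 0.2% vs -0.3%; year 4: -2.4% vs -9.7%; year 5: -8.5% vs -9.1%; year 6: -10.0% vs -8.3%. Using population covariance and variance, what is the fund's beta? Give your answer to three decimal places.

r̄p = -1.5833%,  r̄m = -3.5000%
Cov = Σ(rp − r̄p)(rm − r̄m) / 6 = 31.0800
Var(rm) = Σ(rm − r̄m)² / 6 = 32.3567
β = Cov / Var = 31.0800 / 32.3567 = 0.9605

0.961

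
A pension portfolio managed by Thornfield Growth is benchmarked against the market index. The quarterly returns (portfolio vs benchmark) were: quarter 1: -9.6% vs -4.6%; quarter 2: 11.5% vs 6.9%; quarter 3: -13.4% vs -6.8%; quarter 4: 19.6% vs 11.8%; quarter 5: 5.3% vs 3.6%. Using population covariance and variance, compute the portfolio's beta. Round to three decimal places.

1.790

r̄p = 2.6800%,  r̄m = 2.1800%
Cov = Σ(rp − r̄p)(rm − r̄m) / 5 = 87.1556
Var(rm) = Σ(rm − r̄m)² / 5 = 48.6896
β = Cov / Var = 87.1556 / 48.6896 = 1.7900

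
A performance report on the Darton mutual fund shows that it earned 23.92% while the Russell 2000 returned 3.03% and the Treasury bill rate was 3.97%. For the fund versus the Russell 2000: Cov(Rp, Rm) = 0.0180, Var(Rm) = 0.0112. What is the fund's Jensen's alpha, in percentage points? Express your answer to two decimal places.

β = Cov / Var = 0.0180 / 0.0112 = 1.6071
E[R] = Rf + β(Rm − Rf) = 3.97% + 1.6071 × (3.03% − 3.97%) = 2.4593%
α = Rp − E[R] = 23.92% − 2.4593% = 21.4607

21.46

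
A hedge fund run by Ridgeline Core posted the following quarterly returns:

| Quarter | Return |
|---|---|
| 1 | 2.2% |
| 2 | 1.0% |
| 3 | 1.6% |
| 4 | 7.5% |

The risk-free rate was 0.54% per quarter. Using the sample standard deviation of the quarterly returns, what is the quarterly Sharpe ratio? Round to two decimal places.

Mean return r̄ = 12.30 / 4 = 3.0750%
Sample std dev = √[26.8275 / 3] = 2.9904%
Sharpe = (r̄ − rf) / σ = (3.0750 − 0.54) / 2.9904 = 2.5350 / 2.9904 = 0.8477

0.85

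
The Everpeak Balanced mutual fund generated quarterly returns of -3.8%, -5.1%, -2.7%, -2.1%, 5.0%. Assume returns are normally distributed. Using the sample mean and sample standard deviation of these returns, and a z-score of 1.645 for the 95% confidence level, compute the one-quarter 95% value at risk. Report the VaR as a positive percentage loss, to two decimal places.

Mean return r̄ = -8.70 / 5 = -1.7400%
Sample σ = √[Σ(r − r̄)² / 4] = √[62.0120 / 4] = √15.5030 = 3.9374%
VaR = −(r̄ − z·σ) = −(-1.7400 − 1.645 × 3.9374) = −(-8.2170) = 8.2170%

8.22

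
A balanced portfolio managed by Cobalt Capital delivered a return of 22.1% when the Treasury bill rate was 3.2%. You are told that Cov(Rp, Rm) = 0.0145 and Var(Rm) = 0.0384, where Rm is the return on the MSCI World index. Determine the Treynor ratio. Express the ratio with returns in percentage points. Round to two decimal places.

50.05

β = Cov / Var = 0.0145 / 0.0384 = 0.3776
Treynor = (Rp − Rf) / β = (22.1% − 3.2%) / 0.3776 = 18.90 / 0.3776 = 50.0530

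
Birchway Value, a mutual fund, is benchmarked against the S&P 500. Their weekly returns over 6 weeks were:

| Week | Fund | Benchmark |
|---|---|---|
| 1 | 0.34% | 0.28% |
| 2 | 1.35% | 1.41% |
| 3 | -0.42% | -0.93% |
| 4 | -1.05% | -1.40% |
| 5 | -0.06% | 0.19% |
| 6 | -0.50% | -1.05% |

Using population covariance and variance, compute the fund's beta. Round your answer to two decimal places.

r̄p = -0.0567%,  r̄m = -0.2500%
Cov = Σ(rp − r̄p)(rm − r̄m) / 6 = 0.7147
Var(rm) = Σ(rm − r̄m)² / 6 = 0.9425
β = Cov / Var = 0.7147 / 0.9425 = 0.7583

0.76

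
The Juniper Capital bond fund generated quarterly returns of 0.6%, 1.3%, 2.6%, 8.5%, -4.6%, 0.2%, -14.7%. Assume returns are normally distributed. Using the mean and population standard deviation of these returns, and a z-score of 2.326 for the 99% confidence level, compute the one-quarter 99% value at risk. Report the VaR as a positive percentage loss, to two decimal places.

r̄ = (0.6 + 1.3 + 2.6 + 8.5 − 4.6 + 0.2 − 14.7) / 7 = -0.8714%
Population std dev = √[313.0343 / 7] = 6.6872%
VaR = −(r̄ − z·σ) = −(-0.8714 − 2.326 × 6.6872) = −(-16.4258) = 16.4258%

16.43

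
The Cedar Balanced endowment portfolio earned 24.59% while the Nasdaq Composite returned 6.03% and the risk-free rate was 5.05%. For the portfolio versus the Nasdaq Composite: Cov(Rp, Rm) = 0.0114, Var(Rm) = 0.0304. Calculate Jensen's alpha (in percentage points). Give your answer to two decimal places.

19.17

β = Cov / Var = 0.0114 / 0.0304 = 0.3750
E[R] = Rf + β(Rm − Rf) = 5.05% + 0.3750 × (6.03% − 5.05%) = 5.4175%
α = Rp − E[R] = 24.59% − 5.4175% = 19.1725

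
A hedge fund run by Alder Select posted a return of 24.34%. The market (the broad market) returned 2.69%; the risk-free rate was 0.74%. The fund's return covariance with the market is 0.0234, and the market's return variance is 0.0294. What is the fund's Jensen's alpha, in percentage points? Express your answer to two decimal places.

β = Cov / Var = 0.0234 / 0.0294 = 0.7959
E[R] = Rf + β(Rm − Rf) = 0.74% + 0.7959 × (2.69% − 0.74%) = 2.2920%
α = Rp − E[R] = 24.34% − 2.2920% = 22.0480

22.05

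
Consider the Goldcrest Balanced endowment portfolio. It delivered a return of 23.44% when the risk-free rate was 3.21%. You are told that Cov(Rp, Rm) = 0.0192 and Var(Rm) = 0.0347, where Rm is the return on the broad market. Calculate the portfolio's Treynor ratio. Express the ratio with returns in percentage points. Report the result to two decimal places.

36.56

β = Cov / Var = 0.0192 / 0.0347 = 0.5533
Treynor = (Rp − Rf) / β = (23.44% − 3.21%) / 0.5533 = 20.23 / 0.5533 = 36.5624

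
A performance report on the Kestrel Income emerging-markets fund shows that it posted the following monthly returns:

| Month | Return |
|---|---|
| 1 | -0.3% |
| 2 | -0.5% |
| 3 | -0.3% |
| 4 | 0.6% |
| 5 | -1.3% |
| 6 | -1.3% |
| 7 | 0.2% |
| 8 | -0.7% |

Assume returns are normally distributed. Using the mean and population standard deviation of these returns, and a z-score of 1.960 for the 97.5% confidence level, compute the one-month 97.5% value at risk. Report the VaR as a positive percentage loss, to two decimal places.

1.67

r̄ = (-0.3 − 0.5 − 0.3 + 0.6 − 1.3 − 1.3 + 0.2 − 0.7) / 8 = -0.4500%
Population σ = √[Σ(r − r̄)² / 8] = √[3.0800 / 8] = √0.3850 = 0.6205%
VaR = −(r̄ − z·σ) = −(-0.4500 − 1.960 × 0.6205) = −(-1.6662) = 1.6662%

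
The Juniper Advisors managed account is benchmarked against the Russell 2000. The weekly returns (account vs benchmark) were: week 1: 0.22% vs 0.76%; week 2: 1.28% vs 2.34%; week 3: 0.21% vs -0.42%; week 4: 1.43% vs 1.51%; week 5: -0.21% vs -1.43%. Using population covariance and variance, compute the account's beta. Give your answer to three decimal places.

r̄p = 0.5860%,  r̄m = 0.5520%
Cov = Σ(rp − r̄p)(rm − r̄m) / 5 = 0.7833
Var(rm) = Σ(rm − r̄m)² / 5 = 1.8062
β = Cov / Var = 0.7833 / 1.8062 = 0.4337

0.434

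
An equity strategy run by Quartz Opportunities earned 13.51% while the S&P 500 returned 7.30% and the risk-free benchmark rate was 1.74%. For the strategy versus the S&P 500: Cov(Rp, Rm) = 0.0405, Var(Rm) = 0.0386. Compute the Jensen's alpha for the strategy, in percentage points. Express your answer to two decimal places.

β = Cov / Var = 0.0405 / 0.0386 = 1.0492
E[R] = Rf + β(Rm − Rf) = 1.74% + 1.0492 × (7.30% − 1.74%) = 7.5736%
α = Rp − E[R] = 13.51% − 7.5736% = 5.9364

5.94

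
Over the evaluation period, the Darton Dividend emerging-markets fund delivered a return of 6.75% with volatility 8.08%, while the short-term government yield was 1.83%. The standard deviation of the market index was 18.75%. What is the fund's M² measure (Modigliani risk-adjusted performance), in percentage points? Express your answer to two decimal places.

13.25

Sharpe = (Rp − Rf) / σp = (6.75% − 1.83%) / 8.08% = 0.6089
M² = Rf + Sharpe × σm = 1.83% + 0.6089 × 18.75% = 13.2469%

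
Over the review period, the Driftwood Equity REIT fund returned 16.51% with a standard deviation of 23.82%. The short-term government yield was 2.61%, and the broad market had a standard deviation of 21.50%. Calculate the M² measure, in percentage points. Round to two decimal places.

Sharpe = (Rp − Rf) / σp = (16.51% − 2.61%) / 23.82% = 0.5835
M² = Rf + Sharpe × σm = 2.61% + 0.5835 × 21.50% = 15.1553%

15.16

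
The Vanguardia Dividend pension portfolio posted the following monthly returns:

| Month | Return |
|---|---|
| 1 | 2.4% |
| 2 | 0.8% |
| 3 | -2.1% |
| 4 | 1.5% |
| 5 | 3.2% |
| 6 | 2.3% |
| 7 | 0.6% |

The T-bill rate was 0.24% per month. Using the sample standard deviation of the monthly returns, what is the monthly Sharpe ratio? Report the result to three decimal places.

r̄ = (2.4 + 0.8 − 2.1 + 1.5 + 3.2 + 2.3 + 0.6) / 7 = 1.2429%
Σ(r − r̄)² = 18.1371; sample σ = √(18.1371/6) = 1.7386%
Sharpe = (r̄ − rf) / σ = (1.2429 − 0.24) / 1.7386 = 1.0029 / 1.7386 = 0.5768

0.577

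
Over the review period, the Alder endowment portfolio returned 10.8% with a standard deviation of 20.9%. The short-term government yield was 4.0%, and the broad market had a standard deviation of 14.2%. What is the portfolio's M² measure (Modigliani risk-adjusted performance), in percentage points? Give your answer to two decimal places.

Sharpe = (Rp − Rf) / σp = (10.8% − 4.0%) / 20.9% = 0.3254
M² = Rf + Sharpe × σm = 4.0% + 0.3254 × 14.2% = 8.6207%

8.62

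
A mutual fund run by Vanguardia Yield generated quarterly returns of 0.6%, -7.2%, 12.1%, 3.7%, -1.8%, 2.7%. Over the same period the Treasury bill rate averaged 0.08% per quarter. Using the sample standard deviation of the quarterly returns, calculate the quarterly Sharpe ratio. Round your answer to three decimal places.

0.250

Mean return r̄ = 10.10 / 6 = 1.6833%
Σ(r − r̄)² = (0.6 − 1.6833)² + (-7.2 − 1.6833)² + (12.1 − 1.6833)² + … = 205.8283
σ = √[205.8283 / 5] = 6.4160%
Sharpe = (r̄ − rf) / σ = (1.6833 − 0.08) / 6.4160 = 1.6033 / 6.4160 = 0.2499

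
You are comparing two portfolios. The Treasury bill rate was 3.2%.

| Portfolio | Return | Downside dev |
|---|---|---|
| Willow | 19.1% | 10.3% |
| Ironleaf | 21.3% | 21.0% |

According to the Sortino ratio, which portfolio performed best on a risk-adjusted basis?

Willow

Willow: Sortino ratio = (19.1% − 3.2%) / 10.3% = 1.544
Ironleaf: Sortino ratio = (21.3% − 3.2%) / 21.0% = 0.862
Highest: Willow (1.544).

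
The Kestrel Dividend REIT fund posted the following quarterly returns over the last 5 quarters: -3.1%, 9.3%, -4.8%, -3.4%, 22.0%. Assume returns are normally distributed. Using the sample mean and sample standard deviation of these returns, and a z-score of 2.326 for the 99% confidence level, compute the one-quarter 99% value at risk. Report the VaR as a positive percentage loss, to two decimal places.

22.89

r̄ = (-3.1 + 9.3 − 4.8 − 3.4 + 22) / 5 = 4.0000%
Σ(r − r̄)² = 534.7000; sample σ = √(534.7000/4) = 11.5618%
VaR = −(r̄ − z·σ) = −(4.0000 − 2.326 × 11.5618) = −(-22.8927) = 22.8927%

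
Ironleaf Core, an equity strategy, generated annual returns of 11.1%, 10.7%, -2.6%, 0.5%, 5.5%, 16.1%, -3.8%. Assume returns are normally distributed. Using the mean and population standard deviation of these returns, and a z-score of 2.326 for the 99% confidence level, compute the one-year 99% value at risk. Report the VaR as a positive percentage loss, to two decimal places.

r̄ = (11.1 + 10.7 − 2.6 + 0.5 + 5.5 + 16.1 − 3.8) / 7 = 37.50 / 7 = 5.3571%
Σ(r − r̄)² = (11.1 − 5.3571)² + (10.7 − 5.3571)² + … = 347.7171
population σ = √(347.7171 / 7) = √49.6739 = 7.0480%
VaR = −(r̄ − z·σ) = −(5.3571 − 2.326 × 7.0480) = −(-11.0365) = 11.0365%

11.04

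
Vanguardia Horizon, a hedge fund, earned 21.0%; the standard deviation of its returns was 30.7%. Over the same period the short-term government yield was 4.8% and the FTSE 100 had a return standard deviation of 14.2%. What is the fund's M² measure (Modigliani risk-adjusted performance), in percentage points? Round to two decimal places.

Sharpe = (Rp − Rf) / σp = (21.0% − 4.8%) / 30.7% = 0.5277
M² = Rf + Sharpe × σm = 4.8% + 0.5277 × 14.2% = 12.2933%

12.29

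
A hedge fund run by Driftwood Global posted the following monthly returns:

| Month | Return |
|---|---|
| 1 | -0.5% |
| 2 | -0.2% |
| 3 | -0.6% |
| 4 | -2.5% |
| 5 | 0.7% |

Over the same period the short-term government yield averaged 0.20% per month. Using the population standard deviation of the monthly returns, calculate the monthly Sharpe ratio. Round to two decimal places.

μ = (-0.5 − 0.2 − 0.6 − 2.5 + 0.7) / 5 = -3.10 / 5 = -0.6200%
Population std dev = √[5.4680 / 5] = 1.0458%
Sharpe = (μ − rf) / σ = (-0.6200 − 0.2) / 1.0458 = -0.8200 / 1.0458 = -0.7841

-0.78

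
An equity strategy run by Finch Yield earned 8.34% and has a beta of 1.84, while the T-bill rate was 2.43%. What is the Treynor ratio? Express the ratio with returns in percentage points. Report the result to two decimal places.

Treynor = (Rp − Rf) / β = (8.34% − 2.43%) / 1.84 = 5.91 / 1.84 = 3.2120

3.21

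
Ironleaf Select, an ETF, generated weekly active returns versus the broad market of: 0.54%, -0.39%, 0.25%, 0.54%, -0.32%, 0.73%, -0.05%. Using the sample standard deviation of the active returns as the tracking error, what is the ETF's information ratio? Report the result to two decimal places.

0.42

r̄ = (0.54 − 0.39 + 0.25 + 0.54 − 0.32 + 0.73 − 0.05) / 7 = 0.1857%
Sample σ = √[Σ(r − r̄)² / 6] = √[1.1942 / 6] = √0.1990 = 0.4461%
IR = r̄ / tracking error = 0.1857 / 0.4461 = 0.4163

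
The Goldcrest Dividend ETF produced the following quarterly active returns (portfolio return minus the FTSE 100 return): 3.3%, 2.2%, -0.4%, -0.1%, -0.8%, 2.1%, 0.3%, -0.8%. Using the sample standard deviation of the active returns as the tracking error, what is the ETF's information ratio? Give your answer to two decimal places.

μ = (3.3 + 2.2 − 0.4 − 0.1 − 0.8 + 2.1 + 0.3 − 0.8) / 8 = 0.7250%
Sample std dev = √[17.4750 / 7] = 1.5800%
IR = μ / tracking error = 0.7250 / 1.5800 = 0.4589

0.46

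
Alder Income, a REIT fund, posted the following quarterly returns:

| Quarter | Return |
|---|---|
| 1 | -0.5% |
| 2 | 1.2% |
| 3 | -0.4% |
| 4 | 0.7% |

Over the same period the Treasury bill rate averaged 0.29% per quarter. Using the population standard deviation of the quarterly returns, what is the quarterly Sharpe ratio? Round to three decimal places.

r̄ = (-0.5 + 1.2 − 0.4 + 0.7) / 4 = 1.00 / 4 = 0.2500%
Population std dev = √[2.0900 / 4] = 0.7228%
Sharpe = (r̄ − rf) / σ = (0.2500 − 0.29) / 0.7228 = -0.0400 / 0.7228 = -0.0553

-0.055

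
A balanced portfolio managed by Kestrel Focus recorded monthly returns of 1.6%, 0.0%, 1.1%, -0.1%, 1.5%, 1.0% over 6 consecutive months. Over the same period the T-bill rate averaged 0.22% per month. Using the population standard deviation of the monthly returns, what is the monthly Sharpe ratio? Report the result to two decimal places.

0.94

r̄ = (1.6 + 0 + 1.1 − 0.1 + 1.5 + 1) / 6 = 0.8500%
Population σ = √[Σ(r − r̄)² / 6] = √[2.6950 / 6] = √0.4492 = 0.6702%
Sharpe = (r̄ − rf) / σ = (0.8500 − 0.22) / 0.6702 = 0.6300 / 0.6702 = 0.9400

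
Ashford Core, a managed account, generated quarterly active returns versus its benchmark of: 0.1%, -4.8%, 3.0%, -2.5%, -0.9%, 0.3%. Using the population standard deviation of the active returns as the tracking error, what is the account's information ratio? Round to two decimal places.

Mean return r̄ = -4.80 / 6 = -0.8000%
Population std dev = √[35.3600 / 6] = 2.4276%
IR = r̄ / tracking error = -0.8000 / 2.4276 = -0.3295

-0.33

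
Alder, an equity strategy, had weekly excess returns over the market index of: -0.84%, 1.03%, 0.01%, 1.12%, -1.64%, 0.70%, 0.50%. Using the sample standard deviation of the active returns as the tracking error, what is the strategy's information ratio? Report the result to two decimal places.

Mean return μ = 0.880 / 7 = 0.1257%
Sample σ = √[Σ(r − μ)² / 6] = √[6.3400 / 6] = √1.0567 = 1.0280%
IR = μ / tracking error = 0.1257 / 1.0280 = 0.1223

0.12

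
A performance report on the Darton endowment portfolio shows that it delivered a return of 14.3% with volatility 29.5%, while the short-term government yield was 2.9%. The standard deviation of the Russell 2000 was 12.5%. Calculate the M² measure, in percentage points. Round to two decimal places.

7.73

Sharpe = (Rp − Rf) / σp = (14.3% − 2.9%) / 29.5% = 0.3864
M² = Rf + Sharpe × σm = 2.9% + 0.3864 × 12.5% = 7.7300%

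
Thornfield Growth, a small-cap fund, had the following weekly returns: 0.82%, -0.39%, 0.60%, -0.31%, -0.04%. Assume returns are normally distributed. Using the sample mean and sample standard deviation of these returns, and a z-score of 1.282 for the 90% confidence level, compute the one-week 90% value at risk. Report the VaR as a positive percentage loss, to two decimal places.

0.56

Mean return r̄ = 0.680 / 5 = 0.1360%
Σ(r − r̄)² = 1.1897; sample σ = √(1.1897/4) = 0.5454%
VaR = −(r̄ − z·σ) = −(0.1360 − 1.282 × 0.5454) = −(-0.5632) = 0.5632%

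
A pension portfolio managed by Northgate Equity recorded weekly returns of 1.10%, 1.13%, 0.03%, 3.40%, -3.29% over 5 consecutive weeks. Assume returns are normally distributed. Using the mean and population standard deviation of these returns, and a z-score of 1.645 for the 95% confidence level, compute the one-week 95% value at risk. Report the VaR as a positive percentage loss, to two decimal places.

Mean return r̄ = 2.370 / 5 = 0.4740%
Population σ = √[Σ(r − r̄)² / 5] = √[23.7485 / 5] = √4.7497 = 2.1794%
VaR = −(r̄ − z·σ) = −(0.4740 − 1.645 × 2.1794) = −(-3.1111) = 3.1111%

3.11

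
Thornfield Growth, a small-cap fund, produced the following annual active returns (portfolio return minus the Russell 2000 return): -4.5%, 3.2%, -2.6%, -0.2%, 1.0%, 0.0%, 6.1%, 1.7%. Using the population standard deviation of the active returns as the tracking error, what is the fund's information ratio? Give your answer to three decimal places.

Mean return r̄ = 4.70 / 8 = 0.5875%
Σ(r − r̄)² = (-4.5 − 0.5875)² + (3.2 − 0.5875)² + … = 75.6288
σ = √[75.6288 / 8] = 3.0747%
IR = r̄ / tracking error = 0.5875 / 3.0747 = 0.1911

0.191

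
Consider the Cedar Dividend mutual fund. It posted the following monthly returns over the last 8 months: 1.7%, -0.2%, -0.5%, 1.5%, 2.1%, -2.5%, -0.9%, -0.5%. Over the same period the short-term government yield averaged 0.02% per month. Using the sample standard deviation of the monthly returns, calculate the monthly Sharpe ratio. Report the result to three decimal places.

0.043

r̄ = (1.7 − 0.2 − 0.5 + 1.5 + 2.1 − 2.5 − 0.9 − 0.5) / 8 = 0.70 / 8 = 0.0875%
Sample σ = √[Σ(r − r̄)² / 7] = √[17.0888 / 7] = √2.4413 = 1.5625%
Sharpe = (r̄ − rf) / σ = (0.0875 − 0.02) / 1.5625 = 0.0675 / 1.5625 = 0.0432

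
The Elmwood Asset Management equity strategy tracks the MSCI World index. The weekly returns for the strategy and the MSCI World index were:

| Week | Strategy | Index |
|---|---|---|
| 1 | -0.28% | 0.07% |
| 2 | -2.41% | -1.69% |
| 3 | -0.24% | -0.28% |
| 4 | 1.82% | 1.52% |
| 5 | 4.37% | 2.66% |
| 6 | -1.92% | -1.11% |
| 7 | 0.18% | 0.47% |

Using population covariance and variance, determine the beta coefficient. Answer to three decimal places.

r̄p = 0.2171%,  r̄m = 0.2343%
Cov = Σ(rp − r̄p)(rm − r̄m) / 7 = 2.9101
Var(rm) = Σ(rm − r̄m)² / 7 = 1.9135
β = Cov / Var = 2.9101 / 1.9135 = 1.5208

1.521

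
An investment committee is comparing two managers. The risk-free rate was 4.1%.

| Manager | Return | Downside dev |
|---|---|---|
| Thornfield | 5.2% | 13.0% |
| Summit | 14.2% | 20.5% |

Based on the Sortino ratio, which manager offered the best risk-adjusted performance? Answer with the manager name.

Summit

Thornfield: Sortino ratio = (5.2% − 4.1%) / 13.0% = 0.085
Summit: Sortino ratio = (14.2% − 4.1%) / 20.5% = 0.493
Highest: Summit (0.493).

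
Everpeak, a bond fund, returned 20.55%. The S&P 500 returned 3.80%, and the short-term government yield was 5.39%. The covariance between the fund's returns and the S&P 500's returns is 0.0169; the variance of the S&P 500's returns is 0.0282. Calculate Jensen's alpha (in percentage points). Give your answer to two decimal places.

β = Cov / Var = 0.0169 / 0.0282 = 0.5993
E[R] = Rf + β(Rm − Rf) = 5.39% + 0.5993 × (3.80% − 5.39%) = 4.4371%
α = Rp − E[R] = 20.55% − 4.4371% = 16.1129

16.11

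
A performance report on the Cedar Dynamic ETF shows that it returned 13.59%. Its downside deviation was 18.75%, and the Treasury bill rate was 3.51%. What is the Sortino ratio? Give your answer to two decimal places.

Sortino = (Rp − Rf) / σd = (13.59% − 3.51%) / 18.75% = 10.08% / 18.75% = 0.5376

0.54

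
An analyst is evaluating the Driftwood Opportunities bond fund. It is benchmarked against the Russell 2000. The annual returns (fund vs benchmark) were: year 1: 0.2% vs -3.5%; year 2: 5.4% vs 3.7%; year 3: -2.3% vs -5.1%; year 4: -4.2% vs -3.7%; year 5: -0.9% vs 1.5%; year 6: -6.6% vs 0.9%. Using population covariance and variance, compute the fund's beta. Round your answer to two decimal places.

r̄p = -1.4000%,  r̄m = -1.0333%
Cov = Σ(rp − r̄p)(rm − r̄m) / 6 = 5.0967
Var(rm) = Σ(rm − r̄m)² / 6 = 10.3822
β = Cov / Var = 5.0967 / 10.3822 = 0.4909

0.49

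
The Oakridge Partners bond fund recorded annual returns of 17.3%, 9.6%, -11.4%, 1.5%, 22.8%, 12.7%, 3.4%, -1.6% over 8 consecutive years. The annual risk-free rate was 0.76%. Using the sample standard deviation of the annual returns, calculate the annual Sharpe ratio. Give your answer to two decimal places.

0.55

r̄ = (17.3 + 9.6 − 11.4 + 1.5 + 22.8 + 12.7 + 3.4 − 1.6) / 8 = 54.30 / 8 = 6.7875%
Sample std dev = √[850.3488 / 7] = 11.0217%
Sharpe = (r̄ − rf) / σ = (6.7875 − 0.76) / 11.0217 = 6.0275 / 11.0217 = 0.5469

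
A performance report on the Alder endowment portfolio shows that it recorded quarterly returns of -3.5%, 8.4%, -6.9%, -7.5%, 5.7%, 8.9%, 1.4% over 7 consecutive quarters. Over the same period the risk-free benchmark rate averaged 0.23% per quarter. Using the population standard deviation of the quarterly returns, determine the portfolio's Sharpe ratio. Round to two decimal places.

r̄ = (-3.5 + 8.4 − 6.9 − 7.5 + 5.7 + 8.9 + 1.4) / 7 = 6.50 / 7 = 0.9286%
Σ(r − r̄)² = (-3.5 − 0.9286)² + (8.4 − 0.9286)² + … = 294.2943
population σ = √(294.2943 / 7) = √42.0420 = 6.4840%
Sharpe = (r̄ − rf) / σ = (0.9286 − 0.23) / 6.4840 = 0.6986 / 6.4840 = 0.1077

0.11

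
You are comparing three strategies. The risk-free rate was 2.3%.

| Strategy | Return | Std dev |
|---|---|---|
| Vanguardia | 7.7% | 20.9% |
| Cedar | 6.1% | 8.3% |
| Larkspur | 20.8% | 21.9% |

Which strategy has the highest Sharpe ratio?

Vanguardia: Sharpe ratio = (7.7% − 2.3%) / 20.9% = 0.258
Cedar: Sharpe ratio = (6.1% − 2.3%) / 8.3% = 0.458
Larkspur: Sharpe ratio = (20.8% − 2.3%) / 21.9% = 0.845
Highest: Larkspur (0.845).

Larkspur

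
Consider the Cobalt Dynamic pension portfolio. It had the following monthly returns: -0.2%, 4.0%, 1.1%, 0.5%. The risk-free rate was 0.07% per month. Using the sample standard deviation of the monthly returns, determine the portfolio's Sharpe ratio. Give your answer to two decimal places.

0.69

Mean return r̄ = 5.40 / 4 = 1.3500%
Σ(r − r̄)² = (-0.2 − 1.3500)² + (4 − 1.3500)² + … = 10.2100
σ = √[10.2100 / 3] = 1.8448%
Sharpe = (r̄ − rf) / σ = (1.3500 − 0.07) / 1.8448 = 1.2800 / 1.8448 = 0.6938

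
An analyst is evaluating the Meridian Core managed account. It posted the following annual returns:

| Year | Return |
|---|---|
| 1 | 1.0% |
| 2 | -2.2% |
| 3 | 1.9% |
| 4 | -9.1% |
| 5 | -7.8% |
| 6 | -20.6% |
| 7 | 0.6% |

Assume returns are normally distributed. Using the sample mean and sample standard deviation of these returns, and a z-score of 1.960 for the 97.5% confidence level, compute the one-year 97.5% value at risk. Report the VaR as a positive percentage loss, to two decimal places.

20.99

Mean return r̄ = -36.20 / 7 = -5.1714%
Sample std dev = √[390.6143 / 6] = 8.0686%
VaR = −(r̄ − z·σ) = −(-5.1714 − 1.960 × 8.0686) = −(-20.9859) = 20.9859%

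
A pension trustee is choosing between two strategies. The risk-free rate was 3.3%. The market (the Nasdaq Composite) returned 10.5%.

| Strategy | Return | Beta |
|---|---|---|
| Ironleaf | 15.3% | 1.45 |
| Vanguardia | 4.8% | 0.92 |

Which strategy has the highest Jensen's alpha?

Ironleaf

Ironleaf: α = 15.3% − [3.3% + 1.45 × (10.5% − 3.3%)] = 1.560
Vanguardia: α = 4.8% − [3.3% + 0.92 × (10.5% − 3.3%)] = -5.124
Highest: Ironleaf (1.560).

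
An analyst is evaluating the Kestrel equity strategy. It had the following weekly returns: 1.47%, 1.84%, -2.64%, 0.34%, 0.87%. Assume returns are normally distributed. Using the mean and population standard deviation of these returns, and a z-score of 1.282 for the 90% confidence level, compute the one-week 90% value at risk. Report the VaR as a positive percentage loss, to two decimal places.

1.67

μ = (1.47 + 1.84 − 2.64 + 0.34 + 0.87) / 5 = 0.3760%
Σ(r − μ)² = 12.6817; population σ = √(12.6817/5) = 1.5926%
VaR = −(μ − z·σ) = −(0.3760 − 1.282 × 1.5926) = −(-1.6657) = 1.6657%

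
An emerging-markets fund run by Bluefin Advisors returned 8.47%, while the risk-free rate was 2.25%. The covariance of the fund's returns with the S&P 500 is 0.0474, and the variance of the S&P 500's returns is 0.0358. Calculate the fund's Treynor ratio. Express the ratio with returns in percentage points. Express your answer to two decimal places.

4.70

β = Cov / Var = 0.0474 / 0.0358 = 1.3240
Treynor = (Rp − Rf) / β = (8.47% − 2.25%) / 1.3240 = 6.22 / 1.3240 = 4.6979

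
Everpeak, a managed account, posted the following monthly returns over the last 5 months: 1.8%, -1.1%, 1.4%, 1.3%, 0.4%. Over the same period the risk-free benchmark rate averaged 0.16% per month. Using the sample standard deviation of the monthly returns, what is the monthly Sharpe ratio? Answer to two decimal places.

μ = (1.8 − 1.1 + 1.4 + 1.3 + 0.4) / 5 = 0.7600%
Sample std dev = √[5.3720 / 4] = 1.1589%
Sharpe = (μ − rf) / σ = (0.7600 − 0.16) / 1.1589 = 0.6000 / 1.1589 = 0.5177

0.52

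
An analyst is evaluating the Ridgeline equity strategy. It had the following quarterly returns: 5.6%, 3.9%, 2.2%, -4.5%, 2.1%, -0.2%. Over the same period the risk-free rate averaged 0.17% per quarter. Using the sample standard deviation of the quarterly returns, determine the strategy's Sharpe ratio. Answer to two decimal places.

0.38

Mean return r̄ = 9.10 / 6 = 1.5167%
Σ(r − r̄)² = (5.6 − 1.5167)² + (3.9 − 1.5167)² + … = 62.3083
sample σ = √(62.3083 / 5) = √12.4617 = 3.5301%
Sharpe = (r̄ − rf) / σ = (1.5167 − 0.17) / 3.5301 = 1.3467 / 3.5301 = 0.3815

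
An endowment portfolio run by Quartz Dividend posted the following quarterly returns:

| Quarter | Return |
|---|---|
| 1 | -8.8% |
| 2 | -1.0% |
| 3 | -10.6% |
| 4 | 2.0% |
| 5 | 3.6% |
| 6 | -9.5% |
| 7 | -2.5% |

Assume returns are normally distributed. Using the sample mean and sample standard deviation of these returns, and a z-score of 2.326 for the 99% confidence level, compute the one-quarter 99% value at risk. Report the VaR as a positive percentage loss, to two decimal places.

r̄ = (-8.8 − 1 − 10.6 + 2 + 3.6 − 9.5 − 2.5) / 7 = -26.80 / 7 = -3.8286%
Σ(r − r̄)² = (-8.8 − (-3.8286))² + (-1 − (-3.8286))² + (-10.6 − (-3.8286))² + … = 201.6543
sample σ = √(201.6543 / 6) = √33.6091 = 5.7973%
VaR = −(r̄ − z·σ) = −(-3.8286 − 2.326 × 5.7973) = −(-17.3131) = 17.3131%

17.31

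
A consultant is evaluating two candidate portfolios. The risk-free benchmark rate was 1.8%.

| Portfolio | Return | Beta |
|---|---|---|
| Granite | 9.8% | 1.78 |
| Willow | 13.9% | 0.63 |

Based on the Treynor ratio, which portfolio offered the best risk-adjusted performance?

Granite: Treynor = (9.8% − 1.8%) / 1.78 = 4.494
Willow: Treynor = (13.9% − 1.8%) / 0.63 = 19.206
Highest: Willow (19.206).

Willow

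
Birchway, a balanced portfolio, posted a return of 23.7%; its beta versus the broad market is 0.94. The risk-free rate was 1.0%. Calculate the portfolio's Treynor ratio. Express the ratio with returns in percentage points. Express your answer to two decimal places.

Treynor = (Rp − Rf) / β = (23.7% − 1.0%) / 0.94 = 22.70 / 0.94 = 24.1489

24.15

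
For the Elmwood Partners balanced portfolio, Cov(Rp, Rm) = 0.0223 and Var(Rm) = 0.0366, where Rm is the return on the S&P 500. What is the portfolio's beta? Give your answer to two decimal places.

0.61

β = Cov(Rp, Rm) / Var(Rm) = 0.0223 / 0.0366 = 0.6093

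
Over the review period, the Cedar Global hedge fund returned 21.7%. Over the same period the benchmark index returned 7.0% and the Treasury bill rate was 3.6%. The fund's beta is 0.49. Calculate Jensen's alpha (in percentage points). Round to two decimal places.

CAPM expected return = Rf + β(Rm − Rf) = 3.6% + 0.49 × (7.0% − 3.6%) = 3.6 + 0.49 × 3.40 = 5.2660%
Jensen's α = Rp − E[R] = 21.7% − 5.2660% = 16.4340

16.43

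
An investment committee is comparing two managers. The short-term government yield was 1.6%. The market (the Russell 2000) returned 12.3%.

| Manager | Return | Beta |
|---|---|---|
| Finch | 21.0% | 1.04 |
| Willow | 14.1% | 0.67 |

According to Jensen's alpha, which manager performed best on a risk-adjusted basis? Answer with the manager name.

Finch

Finch: α = 21.0% − [1.6% + 1.04 × (12.3% − 1.6%)] = 8.272
Willow: α = 14.1% − [1.6% + 0.67 × (12.3% − 1.6%)] = 5.331
Highest: Finch (8.272).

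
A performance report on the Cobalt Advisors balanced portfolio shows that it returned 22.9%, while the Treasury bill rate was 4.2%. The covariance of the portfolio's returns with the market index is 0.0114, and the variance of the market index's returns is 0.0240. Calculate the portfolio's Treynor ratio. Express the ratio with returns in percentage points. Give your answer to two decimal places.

39.37

β = Cov / Var = 0.0114 / 0.0240 = 0.4750
Treynor = (Rp − Rf) / β = (22.9% − 4.2%) / 0.4750 = 18.70 / 0.4750 = 39.3684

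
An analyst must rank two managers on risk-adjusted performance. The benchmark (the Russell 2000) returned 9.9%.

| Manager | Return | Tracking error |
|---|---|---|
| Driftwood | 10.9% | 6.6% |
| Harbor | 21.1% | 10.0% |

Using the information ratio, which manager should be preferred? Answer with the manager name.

Harbor

Driftwood: IR = (10.9% − 9.9%) / 6.6% = 0.152
Harbor: IR = (21.1% − 9.9%) / 10.0% = 1.120
Highest: Harbor (1.120).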